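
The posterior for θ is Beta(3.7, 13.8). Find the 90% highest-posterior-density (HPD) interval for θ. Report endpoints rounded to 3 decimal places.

[0.058, 0.358]

The posterior is unimodal and skewed, so the HPD interval has equal density at both endpoints and is the shortest 90% interval.
Solving f(0.058) = f(0.358) with F(0.358) − F(0.058) = 0.90 gives [0.058, 0.358].
For comparison, the equal-tailed interval is [0.076, 0.385]; the HPD is narrower and shifted toward the mode.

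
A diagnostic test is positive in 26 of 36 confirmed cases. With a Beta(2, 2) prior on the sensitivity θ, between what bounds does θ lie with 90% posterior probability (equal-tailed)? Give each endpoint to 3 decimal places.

[0.577, 0.812]

Posterior: Beta(2+26, 2+10) = Beta(28, 12).
Equal-tailed 90% interval: the 0.05 and 0.95 quantiles of Beta(28, 12).
Posterior mean ≈ 0.700, SD ≈ 0.072; a Normal approximation gives roughly [0.582, 0.818].
Exact: F⁻¹(0.05) = 0.577; F⁻¹(0.95) = 0.812.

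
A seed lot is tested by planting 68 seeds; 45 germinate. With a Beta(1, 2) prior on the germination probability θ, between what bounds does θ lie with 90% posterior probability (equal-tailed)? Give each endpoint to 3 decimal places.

[0.553, 0.738]

Posterior: Beta(1+45, 2+23) = Beta(46, 25).
Equal-tailed 90% interval: the 0.05 and 0.95 quantiles of Beta(46, 25).
Posterior mean ≈ 0.648, SD ≈ 0.056; a Normal approximation gives roughly [0.555, 0.740].
Exact: F⁻¹(0.05) = 0.553; F⁻¹(0.95) = 0.738.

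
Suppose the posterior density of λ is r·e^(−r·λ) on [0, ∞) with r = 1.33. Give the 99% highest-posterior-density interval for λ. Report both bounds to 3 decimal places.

The exponential density is strictly decreasing on [0, ∞), so the HPD interval is anchored at 0: [0, q] with P(λ ≤ q) = 0.99.
q = −ln(1 − 0.99) / 1.33 = 4.6052 / 1.33 = 3.463.

[0.000, 3.463]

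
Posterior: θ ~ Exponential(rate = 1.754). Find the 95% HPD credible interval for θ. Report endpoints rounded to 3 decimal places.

[0.000, 1.708]

The exponential density is strictly decreasing on [0, ∞), so the HPD interval is anchored at 0: [0, q] with P(θ ≤ q) = 0.95.
q = −ln(1 − 0.95) / 1.754 = 2.9957 / 1.754 = 1.708.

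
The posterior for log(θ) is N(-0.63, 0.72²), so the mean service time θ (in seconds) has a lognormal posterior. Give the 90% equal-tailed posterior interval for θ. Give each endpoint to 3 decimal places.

[0.163, 1.741]

On the log scale the 90% interval is -0.63 ± 1.645 × 0.72 = [-1.8143, 0.5543].
Exponentiate: [e^-1.8143, e^0.5543] = [0.163, 1.741].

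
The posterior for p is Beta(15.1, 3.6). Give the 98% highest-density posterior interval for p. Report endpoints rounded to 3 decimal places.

The posterior is unimodal and skewed, so the HPD interval has equal density at both endpoints and is the shortest 98% interval.
Solving f(0.588) = f(0.973) with F(0.973) − F(0.588) = 0.98 gives [0.588, 0.973].
For comparison, the equal-tailed interval is [0.562, 0.961]; the HPD is narrower and shifted toward the mode.

[0.588, 0.973]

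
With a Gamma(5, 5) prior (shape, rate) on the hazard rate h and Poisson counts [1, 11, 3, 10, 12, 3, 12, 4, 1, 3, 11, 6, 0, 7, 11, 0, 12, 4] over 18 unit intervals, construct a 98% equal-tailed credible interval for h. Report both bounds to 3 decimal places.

Posterior: Gamma(5+111, 5+18) = Gamma(116, 23) (shape, rate).
Equal-tailed 98% interval: Gamma(116, 23) quantiles at 0.01 and 0.99.
Posterior mean ≈ 5.043, SD ≈ 0.468; a Normal approximation gives roughly [3.954, 6.133].
Exact: lower = 4.018; upper = 6.196.

[4.018, 6.196]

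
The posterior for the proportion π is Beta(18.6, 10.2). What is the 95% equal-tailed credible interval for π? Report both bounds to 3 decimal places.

[0.466, 0.806]

Posterior: Beta(18.6, 10.2).
Equal-tailed 95% interval: the 0.025 and 0.975 quantiles of Beta(18.6, 10.2).
Posterior mean ≈ 0.646, SD ≈ 0.088; a Normal approximation gives roughly [0.474, 0.818].
Exact: F⁻¹(0.025) = 0.466; F⁻¹(0.975) = 0.806.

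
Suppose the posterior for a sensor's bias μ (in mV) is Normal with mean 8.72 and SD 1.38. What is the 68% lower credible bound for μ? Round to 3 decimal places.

8.075

Need L with P(μ ≥ L) = 0.68: L = 8.72 − z_{0.32}·1.38.
z = 0.468; L = 8.72 − 0.468 × 1.38 = 8.075.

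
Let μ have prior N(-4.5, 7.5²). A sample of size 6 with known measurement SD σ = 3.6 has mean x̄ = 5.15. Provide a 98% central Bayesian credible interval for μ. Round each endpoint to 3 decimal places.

[1.438, 8.148]

Posterior precision = 1/7.5² + 6/3.6² = 0.0178 + 0.4630 = 0.4807, so posterior SD = 1.4423.
Posterior mean = (-4.5/7.5² + 6·5.15/3.6²) / 0.4807 = 4.7931.
Interval: 4.7931 ± 2.326 × 1.4423 → [1.438, 8.148].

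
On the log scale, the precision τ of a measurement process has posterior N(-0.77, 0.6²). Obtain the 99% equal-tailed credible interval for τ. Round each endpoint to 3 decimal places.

On the log scale the 99% interval is -0.77 ± 2.576 × 0.6 = [-2.3155, 0.7755].
Exponentiate: [e^-2.3155, e^0.7755] = [0.099, 2.172].

[0.099, 2.172]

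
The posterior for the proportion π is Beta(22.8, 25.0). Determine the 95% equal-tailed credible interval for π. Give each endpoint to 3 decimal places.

[0.338, 0.617]

Posterior: Beta(22.8, 25.0).
Equal-tailed 95% interval: the 0.025 and 0.975 quantiles of Beta(22.8, 25.0).
Posterior mean ≈ 0.477, SD ≈ 0.071; a Normal approximation gives roughly [0.337, 0.617].
Exact: F⁻¹(0.025) = 0.338; F⁻¹(0.975) = 0.617.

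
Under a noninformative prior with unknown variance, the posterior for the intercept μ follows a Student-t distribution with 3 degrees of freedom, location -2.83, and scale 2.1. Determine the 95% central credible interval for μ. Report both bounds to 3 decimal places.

[-9.513, 3.853]

The t_3 distribution is symmetric; the 95% interval is -2.83 ± t·2.1 with t_{0.975,3} = 3.182.
Half-width: 3.182 × 2.1 = 6.683.
-2.83 − 6.683 = -9.513; -2.83 + 6.683 = 3.853.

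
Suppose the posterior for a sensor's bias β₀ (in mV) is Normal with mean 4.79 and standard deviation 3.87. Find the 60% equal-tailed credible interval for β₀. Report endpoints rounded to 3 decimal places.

[1.533, 8.047]

The posterior is symmetric, so the 60% equal-tailed interval is β₀ = 4.79 ± z·3.87 with z = 0.842.
Half-width: 0.842 × 3.87 = 3.257.
4.79 − 3.257 = 1.533; 4.79 + 3.257 = 8.047.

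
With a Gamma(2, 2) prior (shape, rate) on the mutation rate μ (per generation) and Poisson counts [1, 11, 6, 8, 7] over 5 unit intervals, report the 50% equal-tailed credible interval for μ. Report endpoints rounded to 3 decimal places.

Posterior: Gamma(2+33, 2+5) = Gamma(35, 7) (shape, rate).
Equal-tailed 50% interval: Gamma(35, 7) quantiles at 0.25 and 0.75.
Posterior mean ≈ 5.000, SD ≈ 0.845; a Normal approximation gives roughly [4.430, 5.570].
Exact: lower = 4.407; upper = 5.541.

[4.407, 5.541]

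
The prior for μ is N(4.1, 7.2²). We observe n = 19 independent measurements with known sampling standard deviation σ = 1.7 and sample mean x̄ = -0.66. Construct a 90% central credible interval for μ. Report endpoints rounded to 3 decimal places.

Posterior precision = 1/7.2² + 19/1.7² = 0.0193 + 6.5744 = 6.5937, so posterior SD = 0.3894.
Posterior mean = (4.1/7.2² + 19·-0.66/1.7²) / 6.5937 = -0.6461.
Interval: -0.6461 ± 1.645 × 0.3894 → [-1.287, -0.006].

[-1.287, -0.006]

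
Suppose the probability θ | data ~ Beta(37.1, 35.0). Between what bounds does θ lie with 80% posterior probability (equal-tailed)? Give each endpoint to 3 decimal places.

Posterior: Beta(37.1, 35.0).
Equal-tailed 80% interval: the 0.1 and 0.9 quantiles of Beta(37.1, 35.0).
Posterior mean ≈ 0.515, SD ≈ 0.058; a Normal approximation gives roughly [0.440, 0.589].
Exact: F⁻¹(0.1) = 0.439; F⁻¹(0.9) = 0.590.

[0.439, 0.590]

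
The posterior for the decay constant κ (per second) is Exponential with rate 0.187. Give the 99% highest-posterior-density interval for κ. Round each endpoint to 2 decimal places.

[0.00, 24.63]

The exponential density is strictly decreasing on [0, ∞), so the HPD interval is anchored at 0: [0, q] with P(κ ≤ q) = 0.99.
q = −ln(1 − 0.99) / 0.187 = 4.6052 / 0.187 = 24.63.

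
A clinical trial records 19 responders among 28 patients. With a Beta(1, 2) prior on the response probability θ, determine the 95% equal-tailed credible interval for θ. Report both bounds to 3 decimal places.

Posterior: Beta(1+19, 2+9) = Beta(20, 11).
Equal-tailed 95% interval: the 0.025 and 0.975 quantiles of Beta(20, 11).
Posterior mean ≈ 0.645, SD ≈ 0.085; a Normal approximation gives roughly [0.479, 0.811].
Exact: F⁻¹(0.025) = 0.472; F⁻¹(0.975) = 0.801.

[0.472, 0.801]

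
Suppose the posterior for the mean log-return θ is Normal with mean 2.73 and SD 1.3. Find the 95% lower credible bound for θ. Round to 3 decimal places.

0.592

Need L with P(θ ≥ L) = 0.95: L = 2.73 − z_{0.05}·1.3.
z = 1.645; L = 2.73 − 1.645 × 1.3 = 0.592.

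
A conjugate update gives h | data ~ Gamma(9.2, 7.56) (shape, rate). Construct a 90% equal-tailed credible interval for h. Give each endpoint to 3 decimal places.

Posterior: Gamma(shape 9.2, rate 7.56).
Equal-tailed 90% interval: Gamma(9.2, 7.56) quantiles at 0.05 and 0.95.
Posterior mean ≈ 1.217, SD ≈ 0.401; a Normal approximation gives roughly [0.557, 1.877].
Exact: lower = 0.640; upper = 1.943.

[0.640, 1.943]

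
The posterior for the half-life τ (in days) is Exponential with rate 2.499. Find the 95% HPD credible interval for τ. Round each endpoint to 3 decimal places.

The exponential density is strictly decreasing on [0, ∞), so the HPD interval is anchored at 0: [0, q] with P(τ ≤ q) = 0.95.
q = −ln(1 − 0.95) / 2.499 = 2.9957 / 2.499 = 1.199.

[0.000, 1.199]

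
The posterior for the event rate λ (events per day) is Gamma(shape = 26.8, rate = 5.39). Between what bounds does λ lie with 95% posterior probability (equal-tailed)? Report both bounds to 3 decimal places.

[3.271, 7.024]

Posterior: Gamma(shape 26.8, rate 5.39).
Equal-tailed 95% interval: Gamma(26.8, 5.39) quantiles at 0.025 and 0.975.
Posterior mean ≈ 4.972, SD ≈ 0.960; a Normal approximation gives roughly [3.090, 6.855].
Exact: lower = 3.271; upper = 7.024.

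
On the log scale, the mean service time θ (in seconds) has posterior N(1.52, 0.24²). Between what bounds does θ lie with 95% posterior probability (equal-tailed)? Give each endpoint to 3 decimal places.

On the log scale the 95% interval is 1.52 ± 1.960 × 0.24 = [1.0496, 1.9904].
Exponentiate: [e^1.0496, e^1.9904] = [2.857, 7.318].

[2.857, 7.318]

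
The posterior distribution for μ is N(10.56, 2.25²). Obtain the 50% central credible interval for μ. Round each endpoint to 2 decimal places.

[9.04, 12.08]

The posterior is symmetric, so the 50% equal-tailed interval is μ = 10.56 ± z·2.25 with z = 0.674.
Half-width: 0.674 × 2.25 = 1.52.
10.56 − 1.52 = 9.04; 10.56 + 1.52 = 12.08.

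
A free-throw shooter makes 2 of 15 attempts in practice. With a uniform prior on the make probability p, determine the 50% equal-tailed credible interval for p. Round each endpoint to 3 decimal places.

[0.109, 0.231]

Posterior: Beta(1+2, 1+13) = Beta(3, 14).
Equal-tailed 50% interval: the 0.25 and 0.75 quantiles of Beta(3, 14).
Posterior mean ≈ 0.176, SD ≈ 0.090; a Normal approximation gives roughly [0.116, 0.237].
Exact: F⁻¹(0.25) = 0.109; F⁻¹(0.75) = 0.231.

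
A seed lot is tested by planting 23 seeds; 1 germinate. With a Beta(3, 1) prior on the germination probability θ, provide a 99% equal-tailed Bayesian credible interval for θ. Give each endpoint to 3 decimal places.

Posterior: Beta(3+1, 1+22) = Beta(4, 23).
Equal-tailed 99% interval: the 0.005 and 0.995 quantiles of Beta(4, 23).
Posterior mean ≈ 0.148, SD ≈ 0.067; a Normal approximation gives roughly [-0.025, 0.321].
Exact: F⁻¹(0.005) = 0.027; F⁻¹(0.995) = 0.362.

[0.027, 0.362]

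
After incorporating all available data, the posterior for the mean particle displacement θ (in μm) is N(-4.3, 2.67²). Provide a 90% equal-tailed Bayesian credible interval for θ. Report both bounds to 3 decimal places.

The posterior is symmetric, so the 90% equal-tailed interval is θ = -4.3 ± z·2.67 with z = 1.645.
Half-width: 1.645 × 2.67 = 4.392.
-4.3 − 4.392 = -8.692; -4.3 + 4.392 = 0.092.

[-8.692, 0.092]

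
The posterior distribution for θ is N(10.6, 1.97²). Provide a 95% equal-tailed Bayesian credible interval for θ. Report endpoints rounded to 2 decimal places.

[6.74, 14.46]

The posterior is symmetric, so the 95% equal-tailed interval is θ = 10.6 ± z·1.97 with z = 1.960.
Half-width: 1.960 × 1.97 = 3.86.
10.6 − 3.86 = 6.74; 10.6 + 3.86 = 14.46.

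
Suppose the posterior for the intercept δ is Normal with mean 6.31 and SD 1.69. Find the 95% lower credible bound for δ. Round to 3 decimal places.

Need L with P(δ ≥ L) = 0.95: L = 6.31 − z_{0.05}·1.69.
z = 1.645; L = 6.31 − 1.645 × 1.69 = 3.530.

3.530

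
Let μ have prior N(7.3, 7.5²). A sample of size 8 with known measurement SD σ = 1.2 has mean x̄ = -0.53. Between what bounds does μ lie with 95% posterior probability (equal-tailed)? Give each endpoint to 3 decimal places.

[-1.335, 0.325]

Posterior precision = 1/7.5² + 8/1.2² = 0.0178 + 5.5556 = 5.5733, so posterior SD = 0.4236.
Posterior mean = (7.3/7.5² + 8·-0.53/1.2²) / 5.5733 = -0.5050.
Interval: -0.5050 ± 1.960 × 0.4236 → [-1.335, 0.325].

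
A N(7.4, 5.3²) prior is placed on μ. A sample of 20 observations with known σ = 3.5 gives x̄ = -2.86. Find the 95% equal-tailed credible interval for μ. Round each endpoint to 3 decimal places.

[-4.159, -1.124]

Posterior precision = 1/5.3² + 20/3.5² = 0.0356 + 1.6327 = 1.6683, so posterior SD = 0.7742.
Posterior mean = (7.4/5.3² + 20·-2.86/3.5²) / 1.6683 = -2.6411.
Interval: -2.6411 ± 1.960 × 0.7742 → [-4.159, -1.124].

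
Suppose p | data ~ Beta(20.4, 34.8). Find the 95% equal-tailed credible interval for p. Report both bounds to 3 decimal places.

[0.248, 0.500]

Posterior: Beta(20.4, 34.8).
Equal-tailed 95% interval: the 0.025 and 0.975 quantiles of Beta(20.4, 34.8).
Posterior mean ≈ 0.370, SD ≈ 0.064; a Normal approximation gives roughly [0.243, 0.496].
Exact: F⁻¹(0.025) = 0.248; F⁻¹(0.975) = 0.500.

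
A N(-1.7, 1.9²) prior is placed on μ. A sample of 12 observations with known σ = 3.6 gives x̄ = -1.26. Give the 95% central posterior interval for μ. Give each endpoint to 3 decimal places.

[-3.148, 0.426]

Posterior precision = 1/1.9² + 12/3.6² = 0.2770 + 0.9259 = 1.2029, so posterior SD = 0.9118.
Posterior mean = (-1.7/1.9² + 12·-1.26/3.6²) / 1.2029 = -1.3613.
Interval: -1.3613 ± 1.960 × 0.9118 → [-3.148, 0.426].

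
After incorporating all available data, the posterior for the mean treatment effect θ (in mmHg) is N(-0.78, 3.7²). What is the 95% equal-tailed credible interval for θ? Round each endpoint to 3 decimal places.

[-8.032, 6.472]

The posterior is symmetric, so the 95% equal-tailed interval is θ = -0.78 ± z·3.7 with z = 1.960.
Half-width: 1.960 × 3.7 = 7.252.
-0.78 − 7.252 = -8.032; -0.78 + 7.252 = 6.472.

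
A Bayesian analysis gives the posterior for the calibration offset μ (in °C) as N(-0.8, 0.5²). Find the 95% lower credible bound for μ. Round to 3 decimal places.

Need L with P(μ ≥ L) = 0.95: L = -0.8 − z_{0.05}·0.5.
z = 1.645; L = -0.8 − 1.645 × 0.5 = -1.622.

-1.622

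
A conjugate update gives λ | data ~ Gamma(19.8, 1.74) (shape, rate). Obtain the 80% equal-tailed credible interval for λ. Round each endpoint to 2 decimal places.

Posterior: Gamma(shape 19.8, rate 1.74).
Equal-tailed 80% interval: Gamma(19.8, 1.74) quantiles at 0.1 and 0.9.
Posterior mean ≈ 11.38, SD ≈ 2.56; a Normal approximation gives roughly [8.10, 14.66].
Exact: lower = 8.25; upper = 14.75.

[8.25, 14.75]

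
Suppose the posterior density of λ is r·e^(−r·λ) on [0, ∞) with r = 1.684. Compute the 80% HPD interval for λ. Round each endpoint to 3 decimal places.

[0.000, 0.956]

The exponential density is strictly decreasing on [0, ∞), so the HPD interval is anchored at 0: [0, q] with P(λ ≤ q) = 0.80.
q = −ln(1 − 0.80) / 1.684 = 1.6094 / 1.684 = 0.956.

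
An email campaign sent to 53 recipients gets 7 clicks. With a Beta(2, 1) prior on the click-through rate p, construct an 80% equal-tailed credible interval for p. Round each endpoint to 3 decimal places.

[0.101, 0.226]

Posterior: Beta(2+7, 1+46) = Beta(9, 47).
Equal-tailed 80% interval: the 0.1 and 0.9 quantiles of Beta(9, 47).
Posterior mean ≈ 0.161, SD ≈ 0.049; a Normal approximation gives roughly [0.098, 0.223].
Exact: F⁻¹(0.1) = 0.101; F⁻¹(0.9) = 0.226.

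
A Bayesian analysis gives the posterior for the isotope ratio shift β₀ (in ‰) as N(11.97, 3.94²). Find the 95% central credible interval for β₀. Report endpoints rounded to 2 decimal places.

The posterior is symmetric, so the 95% equal-tailed interval is β₀ = 11.97 ± z·3.94 with z = 1.960.
Half-width: 1.960 × 3.94 = 7.72.
11.97 − 7.72 = 4.25; 11.97 + 7.72 = 19.69.

[4.25, 19.69]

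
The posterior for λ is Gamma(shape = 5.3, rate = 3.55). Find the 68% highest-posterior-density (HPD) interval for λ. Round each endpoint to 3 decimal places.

The posterior is unimodal and skewed, so the HPD interval has equal density at both endpoints and is the shortest 68% interval.
Solving f(0.711) = f(1.904) with F(1.904) − F(0.711) = 0.68 gives [0.711, 1.904].
For comparison, the equal-tailed interval is [0.868, 2.117]; the HPD is narrower and shifted toward the mode.

[0.711, 1.904]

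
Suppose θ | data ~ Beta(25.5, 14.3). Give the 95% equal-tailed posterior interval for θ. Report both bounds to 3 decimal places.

[0.488, 0.780]

Posterior: Beta(25.5, 14.3).
Equal-tailed 95% interval: the 0.025 and 0.975 quantiles of Beta(25.5, 14.3).
Posterior mean ≈ 0.641, SD ≈ 0.075; a Normal approximation gives roughly [0.493, 0.788].
Exact: F⁻¹(0.025) = 0.488; F⁻¹(0.975) = 0.780.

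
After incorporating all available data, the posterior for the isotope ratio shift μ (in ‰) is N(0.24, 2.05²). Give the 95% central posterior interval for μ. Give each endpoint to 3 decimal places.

The posterior is symmetric, so the 95% equal-tailed interval is μ = 0.24 ± z·2.05 with z = 1.960.
Half-width: 1.960 × 2.05 = 4.018.
0.24 − 4.018 = -3.778; 0.24 + 4.018 = 4.258.

[-3.778, 4.258]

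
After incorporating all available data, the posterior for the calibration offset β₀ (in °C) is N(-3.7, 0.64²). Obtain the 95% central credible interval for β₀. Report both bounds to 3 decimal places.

The posterior is symmetric, so the 95% equal-tailed interval is β₀ = -3.7 ± z·0.64 with z = 1.960.
Half-width: 1.960 × 0.64 = 1.254.
-3.7 − 1.254 = -4.954; -3.7 + 1.254 = -2.446.

[-4.954, -2.446]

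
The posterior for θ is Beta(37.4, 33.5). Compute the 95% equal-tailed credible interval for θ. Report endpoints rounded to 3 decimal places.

[0.412, 0.642]

Posterior: Beta(37.4, 33.5).
Equal-tailed 95% interval: the 0.025 and 0.975 quantiles of Beta(37.4, 33.5).
Posterior mean ≈ 0.528, SD ≈ 0.059; a Normal approximation gives roughly [0.412, 0.643].
Exact: F⁻¹(0.025) = 0.412; F⁻¹(0.975) = 0.642.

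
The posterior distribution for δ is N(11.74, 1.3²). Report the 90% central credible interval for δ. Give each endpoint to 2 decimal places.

The posterior is symmetric, so the 90% equal-tailed interval is δ = 11.74 ± z·1.3 with z = 1.645.
Half-width: 1.645 × 1.3 = 2.14.
11.74 − 2.14 = 9.60; 11.74 + 2.14 = 13.88.

[9.60, 13.88]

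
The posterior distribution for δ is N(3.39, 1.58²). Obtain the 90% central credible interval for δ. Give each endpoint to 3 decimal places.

[0.791, 5.989]

The posterior is symmetric, so the 90% equal-tailed interval is δ = 3.39 ± z·1.58 with z = 1.645.
Half-width: 1.645 × 1.58 = 2.599.
3.39 − 2.599 = 0.791; 3.39 + 2.599 = 5.989.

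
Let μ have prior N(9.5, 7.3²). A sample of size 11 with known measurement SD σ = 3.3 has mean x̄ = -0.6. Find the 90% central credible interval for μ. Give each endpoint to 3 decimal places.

Posterior precision = 1/7.3² + 11/3.3² = 0.0188 + 1.0101 = 1.0289, so posterior SD = 0.9859.
Posterior mean = (9.5/7.3² + 11·-0.6/3.3²) / 1.0289 = -0.4158.
Interval: -0.4158 ± 1.645 × 0.9859 → [-2.037, 1.206].

[-2.037, 1.206]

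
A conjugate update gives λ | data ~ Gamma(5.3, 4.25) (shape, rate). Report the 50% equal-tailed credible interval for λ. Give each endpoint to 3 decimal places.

[0.852, 1.558]

Posterior: Gamma(shape 5.3, rate 4.25).
Equal-tailed 50% interval: Gamma(5.3, 4.25) quantiles at 0.25 and 0.75.
Posterior mean ≈ 1.247, SD ≈ 0.542; a Normal approximation gives roughly [0.882, 1.612].
Exact: lower = 0.852; upper = 1.558.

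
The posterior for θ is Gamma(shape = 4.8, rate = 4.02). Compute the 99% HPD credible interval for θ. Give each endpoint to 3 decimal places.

The posterior is unimodal and skewed, so the HPD interval has equal density at both endpoints and is the shortest 99% interval.
Solving f(0.167) = f(2.848) with F(2.848) − F(0.167) = 0.99 gives [0.167, 2.848].
For comparison, the equal-tailed interval is [0.247, 3.054]; the HPD is narrower and shifted toward the mode.

[0.167, 2.848]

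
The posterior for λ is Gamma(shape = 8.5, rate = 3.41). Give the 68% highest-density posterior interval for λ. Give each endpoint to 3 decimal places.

The posterior is unimodal and skewed, so the HPD interval has equal density at both endpoints and is the shortest 68% interval.
Solving f(1.488) = f(3.109) with F(3.109) − F(1.488) = 0.68 gives [1.488, 3.109].
For comparison, the equal-tailed interval is [1.658, 3.325]; the HPD is narrower and shifted toward the mode.

[1.488, 3.109]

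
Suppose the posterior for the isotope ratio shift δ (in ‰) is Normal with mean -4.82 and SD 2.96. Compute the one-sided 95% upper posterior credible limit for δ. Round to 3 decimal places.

Need U with P(δ ≤ U) = 0.95: U = -4.82 + z_{0.05}·2.96.
z = 1.645; U = -4.82 + 1.645 × 2.96 = 0.049.

0.049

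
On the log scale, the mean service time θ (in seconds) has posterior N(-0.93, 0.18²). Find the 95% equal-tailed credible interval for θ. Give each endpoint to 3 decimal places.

[0.277, 0.561]

On the log scale the 95% interval is -0.93 ± 1.960 × 0.18 = [-1.2828, -0.5772].
Exponentiate: [e^-1.2828, e^-0.5772] = [0.277, 0.561].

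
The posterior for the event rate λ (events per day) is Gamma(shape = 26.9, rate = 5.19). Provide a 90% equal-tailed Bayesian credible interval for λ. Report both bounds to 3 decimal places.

[3.656, 6.929]

Posterior: Gamma(shape 26.9, rate 5.19).
Equal-tailed 90% interval: Gamma(26.9, 5.19) quantiles at 0.05 and 0.95.
Posterior mean ≈ 5.183, SD ≈ 0.999; a Normal approximation gives roughly [3.539, 6.827].
Exact: lower = 3.656; upper = 6.929.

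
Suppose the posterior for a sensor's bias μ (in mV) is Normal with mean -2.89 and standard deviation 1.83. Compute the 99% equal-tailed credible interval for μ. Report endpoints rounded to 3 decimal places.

The posterior is symmetric, so the 99% equal-tailed interval is μ = -2.89 ± z·1.83 with z = 2.576.
Half-width: 2.576 × 1.83 = 4.714.
-2.89 − 4.714 = -7.604; -2.89 + 4.714 = 1.824.

[-7.604, 1.824]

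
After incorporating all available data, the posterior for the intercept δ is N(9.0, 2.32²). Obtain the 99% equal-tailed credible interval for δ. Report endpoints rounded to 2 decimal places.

The posterior is symmetric, so the 99% equal-tailed interval is δ = 9.0 ± z·2.32 with z = 2.576.
Half-width: 2.576 × 2.32 = 5.98.
9.0 − 5.98 = 3.02; 9.0 + 5.98 = 14.98.

[3.02, 14.98]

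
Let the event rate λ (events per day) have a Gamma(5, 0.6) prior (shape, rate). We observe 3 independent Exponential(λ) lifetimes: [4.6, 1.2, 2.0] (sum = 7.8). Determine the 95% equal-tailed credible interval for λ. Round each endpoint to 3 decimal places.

[0.411, 1.717]

Posterior: Gamma(5+3, 0.6+7.8) = Gamma(8, 8.4) (shape, rate).
Equal-tailed 95% interval: Gamma(8, 8.4) quantiles at 0.025 and 0.975.
Posterior mean ≈ 0.952, SD ≈ 0.337; a Normal approximation gives roughly [0.292, 1.612].
Exact: lower = 0.411; upper = 1.717.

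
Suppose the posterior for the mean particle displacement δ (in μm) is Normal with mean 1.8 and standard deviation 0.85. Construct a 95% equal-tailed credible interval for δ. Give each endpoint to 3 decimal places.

[0.134, 3.466]

The posterior is symmetric, so the 95% equal-tailed interval is δ = 1.8 ± z·0.85 with z = 1.960.
Half-width: 1.960 × 0.85 = 1.666.
1.8 − 1.666 = 0.134; 1.8 + 1.666 = 3.466.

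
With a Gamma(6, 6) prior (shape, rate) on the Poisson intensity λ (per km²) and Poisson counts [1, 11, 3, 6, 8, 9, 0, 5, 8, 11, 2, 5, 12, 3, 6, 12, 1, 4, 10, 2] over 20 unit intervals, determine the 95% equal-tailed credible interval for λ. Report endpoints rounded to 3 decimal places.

[4.002, 5.686]

Posterior: Gamma(6+119, 6+20) = Gamma(125, 26) (shape, rate).
Equal-tailed 95% interval: Gamma(125, 26) quantiles at 0.025 and 0.975.
Posterior mean ≈ 4.808, SD ≈ 0.430; a Normal approximation gives roughly [3.965, 5.651].
Exact: lower = 4.002; upper = 5.686.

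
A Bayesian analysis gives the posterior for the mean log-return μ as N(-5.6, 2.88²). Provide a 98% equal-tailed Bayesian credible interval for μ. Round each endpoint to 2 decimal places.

[-12.30, 1.10]

The posterior is symmetric, so the 98% equal-tailed interval is μ = -5.6 ± z·2.88 with z = 2.326.
Half-width: 2.326 × 2.88 = 6.70.
-5.6 − 6.70 = -12.30; -5.6 + 6.70 = 1.10.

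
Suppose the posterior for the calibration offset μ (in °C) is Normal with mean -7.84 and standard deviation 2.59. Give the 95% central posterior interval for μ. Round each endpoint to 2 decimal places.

[-12.92, -2.76]

The posterior is symmetric, so the 95% equal-tailed interval is μ = -7.84 ± z·2.59 with z = 1.960.
Half-width: 1.960 × 2.59 = 5.08.
-7.84 − 5.08 = -12.92; -7.84 + 5.08 = -2.76.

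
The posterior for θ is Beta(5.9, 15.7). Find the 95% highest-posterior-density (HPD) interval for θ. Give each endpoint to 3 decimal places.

The posterior is unimodal and skewed, so the HPD interval has equal density at both endpoints and is the shortest 95% interval.
Solving f(0.100) = f(0.458) with F(0.458) − F(0.100) = 0.95 gives [0.100, 0.458].
For comparison, the equal-tailed interval is [0.112, 0.474]; the HPD is narrower and shifted toward the mode.

[0.100, 0.458]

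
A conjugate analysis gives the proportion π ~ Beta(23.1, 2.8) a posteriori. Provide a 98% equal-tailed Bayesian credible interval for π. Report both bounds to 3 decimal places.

Posterior: Beta(23.1, 2.8).
Equal-tailed 98% interval: the 0.01 and 0.99 quantiles of Beta(23.1, 2.8).
Posterior mean ≈ 0.892, SD ≈ 0.060; a Normal approximation gives roughly [0.753, 1.031].
Exact: F⁻¹(0.01) = 0.714; F⁻¹(0.99) = 0.985.

[0.714, 0.985]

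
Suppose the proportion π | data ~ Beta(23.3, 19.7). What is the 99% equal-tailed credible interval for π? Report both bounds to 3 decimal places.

Posterior: Beta(23.3, 19.7).
Equal-tailed 99% interval: the 0.005 and 0.995 quantiles of Beta(23.3, 19.7).
Posterior mean ≈ 0.542, SD ≈ 0.075; a Normal approximation gives roughly [0.348, 0.735].
Exact: F⁻¹(0.005) = 0.349; F⁻¹(0.995) = 0.728.

[0.349, 0.728]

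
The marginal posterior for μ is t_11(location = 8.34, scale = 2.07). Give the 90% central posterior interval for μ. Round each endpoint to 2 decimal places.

The t_11 distribution is symmetric; the 90% interval is 8.34 ± t·2.07 with t_{0.95,11} = 1.796.
Half-width: 1.796 × 2.07 = 3.72.
8.34 − 3.72 = 4.62; 8.34 + 3.72 = 12.06.

[4.62, 12.06]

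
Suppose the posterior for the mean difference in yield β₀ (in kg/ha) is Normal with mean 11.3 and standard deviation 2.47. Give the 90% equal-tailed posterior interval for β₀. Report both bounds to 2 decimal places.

The posterior is symmetric, so the 90% equal-tailed interval is β₀ = 11.3 ± z·2.47 with z = 1.645.
Half-width: 1.645 × 2.47 = 4.06.
11.3 − 4.06 = 7.24; 11.3 + 4.06 = 15.36.

[7.24, 15.36]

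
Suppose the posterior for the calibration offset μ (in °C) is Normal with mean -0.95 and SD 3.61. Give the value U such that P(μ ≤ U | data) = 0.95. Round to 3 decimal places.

Need U with P(μ ≤ U) = 0.95: U = -0.95 + z_{0.05}·3.61.
z = 1.645; U = -0.95 + 1.645 × 3.61 = 4.988.

4.988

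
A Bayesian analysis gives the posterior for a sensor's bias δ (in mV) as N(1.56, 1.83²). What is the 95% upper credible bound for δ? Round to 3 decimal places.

Need U with P(δ ≤ U) = 0.95: U = 1.56 + z_{0.05}·1.83.
z = 1.645; U = 1.56 + 1.645 × 1.83 = 4.570.

4.570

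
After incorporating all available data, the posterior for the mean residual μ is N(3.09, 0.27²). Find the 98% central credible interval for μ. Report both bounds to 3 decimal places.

The posterior is symmetric, so the 98% equal-tailed interval is μ = 3.09 ± z·0.27 with z = 2.326.
Half-width: 2.326 × 0.27 = 0.628.
3.09 − 0.628 = 2.462; 3.09 + 0.628 = 3.718.

[2.462, 3.718]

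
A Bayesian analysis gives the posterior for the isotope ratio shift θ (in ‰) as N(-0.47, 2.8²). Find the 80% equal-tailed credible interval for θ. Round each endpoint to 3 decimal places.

[-4.058, 3.118]

The posterior is symmetric, so the 80% equal-tailed interval is θ = -0.47 ± z·2.8 with z = 1.282.
Half-width: 1.282 × 2.8 = 3.588.
-0.47 − 3.588 = -4.058; -0.47 + 3.588 = 3.118.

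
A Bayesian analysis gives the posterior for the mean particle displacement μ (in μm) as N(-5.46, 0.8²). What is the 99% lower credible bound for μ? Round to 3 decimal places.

Need L with P(μ ≥ L) = 0.99: L = -5.46 − z_{0.01}·0.8.
z = 2.326; L = -5.46 − 2.326 × 0.8 = -7.321.

-7.321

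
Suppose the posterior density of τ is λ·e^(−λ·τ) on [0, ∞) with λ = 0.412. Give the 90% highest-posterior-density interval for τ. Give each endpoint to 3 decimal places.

The exponential density is strictly decreasing on [0, ∞), so the HPD interval is anchored at 0: [0, q] with P(τ ≤ q) = 0.90.
q = −ln(1 − 0.90) / 0.412 = 2.3026 / 0.412 = 5.589.

[0.000, 5.589]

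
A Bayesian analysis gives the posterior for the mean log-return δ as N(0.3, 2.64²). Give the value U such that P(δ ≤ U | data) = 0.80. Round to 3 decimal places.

2.522

Need U with P(δ ≤ U) = 0.80: U = 0.3 + z_{0.2}·2.64.
z = 0.842; U = 0.3 + 0.842 × 2.64 = 2.522.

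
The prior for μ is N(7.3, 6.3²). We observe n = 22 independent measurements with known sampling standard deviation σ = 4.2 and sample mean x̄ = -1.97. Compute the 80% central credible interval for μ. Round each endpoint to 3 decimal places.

[-2.923, -0.650]

Posterior precision = 1/6.3² + 22/4.2² = 0.0252 + 1.2472 = 1.2724, so posterior SD = 0.8865.
Posterior mean = (7.3/6.3² + 22·-1.97/4.2²) / 1.2724 = -1.7864.
Interval: -1.7864 ± 1.282 × 0.8865 → [-2.923, -0.650].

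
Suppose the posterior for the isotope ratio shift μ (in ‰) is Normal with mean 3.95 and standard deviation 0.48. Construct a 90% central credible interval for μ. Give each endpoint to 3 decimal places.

[3.160, 4.740]

The posterior is symmetric, so the 90% equal-tailed interval is μ = 3.95 ± z·0.48 with z = 1.645.
Half-width: 1.645 × 0.48 = 0.790.
3.95 − 0.790 = 3.160; 3.95 + 0.790 = 4.740.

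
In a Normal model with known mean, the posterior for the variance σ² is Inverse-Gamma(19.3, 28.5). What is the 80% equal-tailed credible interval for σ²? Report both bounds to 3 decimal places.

Inverse-Gamma(19.3, 28.5) quantiles: F⁻¹(0.1) and F⁻¹(0.9).
Equivalently, 1/σ² ~ Gamma(19.3, rate = 28.5); invert its 0.9 and 0.1 quantiles.
Posterior mean ≈ 1.557, SD ≈ 0.374; a Normal approximation gives roughly [1.078, 2.037].
Exact: lower = 1.135; upper = 2.046.

[1.135, 2.046]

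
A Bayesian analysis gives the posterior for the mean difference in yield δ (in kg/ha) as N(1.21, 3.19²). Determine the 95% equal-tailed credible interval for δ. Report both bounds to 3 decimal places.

[-5.042, 7.462]

The posterior is symmetric, so the 95% equal-tailed interval is δ = 1.21 ± z·3.19 with z = 1.960.
Half-width: 1.960 × 3.19 = 6.252.
1.21 − 6.252 = -5.042; 1.21 + 6.252 = 7.462.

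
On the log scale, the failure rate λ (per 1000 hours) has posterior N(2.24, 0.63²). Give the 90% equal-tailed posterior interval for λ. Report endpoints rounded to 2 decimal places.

[3.33, 26.48]

On the log scale the 90% interval is 2.24 ± 1.645 × 0.63 = [1.2037, 3.2763].
Exponentiate: [e^1.2037, e^3.2763] = [3.33, 26.48].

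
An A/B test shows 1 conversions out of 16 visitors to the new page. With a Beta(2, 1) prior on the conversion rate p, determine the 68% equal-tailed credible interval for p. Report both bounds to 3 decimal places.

Posterior: Beta(2+1, 1+15) = Beta(3, 16).
Equal-tailed 68% interval: the 0.16 and 0.84 quantiles of Beta(3, 16).
Posterior mean ≈ 0.158, SD ≈ 0.082; a Normal approximation gives roughly [0.077, 0.239].
Exact: F⁻¹(0.16) = 0.078; F⁻¹(0.84) = 0.239.

[0.078, 0.239]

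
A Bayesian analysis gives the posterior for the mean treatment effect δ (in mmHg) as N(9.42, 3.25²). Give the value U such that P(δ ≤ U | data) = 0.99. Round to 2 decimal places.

16.98

Need U with P(δ ≤ U) = 0.99: U = 9.42 + z_{0.01}·3.25.
z = 2.326; U = 9.42 + 2.326 × 3.25 = 16.98.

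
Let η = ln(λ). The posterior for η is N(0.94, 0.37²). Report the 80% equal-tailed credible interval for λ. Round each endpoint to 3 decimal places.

On the log scale the 80% interval is 0.94 ± 1.282 × 0.37 = [0.4658, 1.4142].
Exponentiate: [e^0.4658, e^1.4142] = [1.593, 4.113].

[1.593, 4.113]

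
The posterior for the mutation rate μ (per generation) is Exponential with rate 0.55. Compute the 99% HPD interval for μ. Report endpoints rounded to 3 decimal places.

[0.000, 8.373]

The exponential density is strictly decreasing on [0, ∞), so the HPD interval is anchored at 0: [0, q] with P(μ ≤ q) = 0.99.
q = −ln(1 − 0.99) / 0.55 = 4.6052 / 0.55 = 8.373.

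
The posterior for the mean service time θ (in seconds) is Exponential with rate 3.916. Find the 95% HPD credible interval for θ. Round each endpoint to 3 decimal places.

The exponential density is strictly decreasing on [0, ∞), so the HPD interval is anchored at 0: [0, q] with P(θ ≤ q) = 0.95.
q = −ln(1 − 0.95) / 3.916 = 2.9957 / 3.916 = 0.765.

[0.000, 0.765]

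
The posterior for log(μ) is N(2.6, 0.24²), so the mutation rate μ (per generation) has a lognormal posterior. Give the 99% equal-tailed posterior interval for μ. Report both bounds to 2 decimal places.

On the log scale the 99% interval is 2.6 ± 2.576 × 0.24 = [1.9818, 3.2182].
Exponentiate: [e^1.9818, e^3.2182] = [7.26, 24.98].

[7.26, 24.98]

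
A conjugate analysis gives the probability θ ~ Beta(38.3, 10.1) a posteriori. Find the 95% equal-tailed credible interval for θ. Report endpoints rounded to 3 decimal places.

Posterior: Beta(38.3, 10.1).
Equal-tailed 95% interval: the 0.025 and 0.975 quantiles of Beta(38.3, 10.1).
Posterior mean ≈ 0.791, SD ≈ 0.058; a Normal approximation gives roughly [0.678, 0.905].
Exact: F⁻¹(0.025) = 0.668; F⁻¹(0.975) = 0.892.

[0.668, 0.892]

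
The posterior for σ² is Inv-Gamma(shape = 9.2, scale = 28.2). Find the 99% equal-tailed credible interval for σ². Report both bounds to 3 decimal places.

[1.495, 8.683]

Inverse-Gamma(9.2, 28.2) quantiles: F⁻¹(0.005) and F⁻¹(0.995).
Equivalently, 1/σ² ~ Gamma(9.2, rate = 28.2); invert its 0.995 and 0.005 quantiles.
Posterior mean ≈ 3.439, SD ≈ 1.282; a Normal approximation gives roughly [0.138, 6.740].
Exact: lower = 1.495; upper = 8.683.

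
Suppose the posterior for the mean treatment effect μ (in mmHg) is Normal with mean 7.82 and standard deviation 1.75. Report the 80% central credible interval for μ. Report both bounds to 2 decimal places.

The posterior is symmetric, so the 80% equal-tailed interval is μ = 7.82 ± z·1.75 with z = 1.282.
Half-width: 1.282 × 1.75 = 2.24.
7.82 − 2.24 = 5.58; 7.82 + 2.24 = 10.06.

[5.58, 10.06]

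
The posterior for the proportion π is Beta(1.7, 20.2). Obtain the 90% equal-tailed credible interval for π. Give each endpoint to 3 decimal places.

Posterior: Beta(1.7, 20.2).
Equal-tailed 90% interval: the 0.05 and 0.95 quantiles of Beta(1.7, 20.2).
Posterior mean ≈ 0.078, SD ≈ 0.056; a Normal approximation gives roughly [-0.014, 0.170].
Exact: F⁻¹(0.05) = 0.012; F⁻¹(0.95) = 0.187.

[0.012, 0.187]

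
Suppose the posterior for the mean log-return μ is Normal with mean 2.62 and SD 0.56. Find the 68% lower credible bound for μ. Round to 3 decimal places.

2.358

Need L with P(μ ≥ L) = 0.68: L = 2.62 − z_{0.32}·0.56.
z = 0.468; L = 2.62 − 0.468 × 0.56 = 2.358.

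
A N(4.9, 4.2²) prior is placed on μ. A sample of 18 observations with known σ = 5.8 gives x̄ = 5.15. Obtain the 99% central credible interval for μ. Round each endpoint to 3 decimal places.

[1.778, 8.474]

Posterior precision = 1/4.2² + 18/5.8² = 0.0567 + 0.5351 = 0.5918, so posterior SD = 1.2999.
Posterior mean = (4.9/4.2² + 18·5.15/5.8²) / 0.5918 = 5.1261.
Interval: 5.1261 ± 2.576 × 1.2999 → [1.778, 8.474].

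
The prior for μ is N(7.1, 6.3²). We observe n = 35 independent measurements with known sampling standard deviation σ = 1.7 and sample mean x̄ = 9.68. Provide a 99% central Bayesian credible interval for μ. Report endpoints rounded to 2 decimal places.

[8.94, 10.41]

Posterior precision = 1/6.3² + 35/1.7² = 0.0252 + 12.1107 = 12.1359, so posterior SD = 0.2871.
Posterior mean = (7.1/6.3² + 35·9.68/1.7²) / 12.1359 = 9.6746.
Interval: 9.6746 ± 2.576 × 0.2871 → [8.94, 10.41].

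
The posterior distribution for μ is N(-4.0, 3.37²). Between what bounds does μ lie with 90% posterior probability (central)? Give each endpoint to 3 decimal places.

[-9.543, 1.543]

The posterior is symmetric, so the 90% equal-tailed interval is μ = -4.0 ± z·3.37 with z = 1.645.
Half-width: 1.645 × 3.37 = 5.543.
-4.0 − 5.543 = -9.543; -4.0 + 5.543 = 1.543.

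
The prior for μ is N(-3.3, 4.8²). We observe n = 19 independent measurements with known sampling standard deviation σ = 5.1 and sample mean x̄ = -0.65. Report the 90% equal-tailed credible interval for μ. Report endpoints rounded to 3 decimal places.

Posterior precision = 1/4.8² + 19/5.1² = 0.0434 + 0.7305 = 0.7739, so posterior SD = 1.1367.
Posterior mean = (-3.3/4.8² + 19·-0.65/5.1²) / 0.7739 = -0.7986.
Interval: -0.7986 ± 1.645 × 1.1367 → [-2.668, 1.071].

[-2.668, 1.071]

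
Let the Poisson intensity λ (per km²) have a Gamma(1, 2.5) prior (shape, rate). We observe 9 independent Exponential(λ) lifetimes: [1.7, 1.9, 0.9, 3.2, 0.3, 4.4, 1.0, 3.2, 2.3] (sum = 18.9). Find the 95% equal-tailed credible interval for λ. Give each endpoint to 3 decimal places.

[0.224, 0.798]

Posterior: Gamma(1+9, 2.5+18.9) = Gamma(10, 21.4) (shape, rate).
Equal-tailed 95% interval: Gamma(10, 21.4) quantiles at 0.025 and 0.975.
Posterior mean ≈ 0.467, SD ≈ 0.148; a Normal approximation gives roughly [0.178, 0.757].
Exact: lower = 0.224; upper = 0.798.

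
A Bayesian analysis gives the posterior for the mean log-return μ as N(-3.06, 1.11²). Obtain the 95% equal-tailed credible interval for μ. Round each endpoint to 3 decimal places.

The posterior is symmetric, so the 95% equal-tailed interval is μ = -3.06 ± z·1.11 with z = 1.960.
Half-width: 1.960 × 1.11 = 2.176.
-3.06 − 2.176 = -5.236; -3.06 + 2.176 = -0.884.

[-5.236, -0.884]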